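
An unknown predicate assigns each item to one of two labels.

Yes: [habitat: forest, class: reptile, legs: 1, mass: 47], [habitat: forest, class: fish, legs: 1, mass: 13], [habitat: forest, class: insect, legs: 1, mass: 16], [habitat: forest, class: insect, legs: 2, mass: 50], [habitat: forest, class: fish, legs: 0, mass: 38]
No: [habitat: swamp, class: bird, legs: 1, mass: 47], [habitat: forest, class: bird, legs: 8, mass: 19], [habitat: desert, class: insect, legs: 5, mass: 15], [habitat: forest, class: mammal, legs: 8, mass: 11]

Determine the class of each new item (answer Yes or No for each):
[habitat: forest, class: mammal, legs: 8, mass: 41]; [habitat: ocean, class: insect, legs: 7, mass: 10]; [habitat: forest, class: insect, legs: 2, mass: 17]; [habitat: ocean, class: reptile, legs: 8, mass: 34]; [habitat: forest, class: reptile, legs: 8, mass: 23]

No, No, Yes, No, No

The simplest hypothesis consistent with all the labels is: habitat is forest AND legs ≤ 2.
[habitat: forest, class: mammal, legs: 8, mass: 41] → habitat is forest, legs = 8 → No. [habitat: ocean, class: insect, legs: 7, mass: 10] → habitat is ocean, legs = 7 → No. [habitat: forest, class: insect, legs: 2, mass: 17] → habitat is forest, legs = 2 → Yes. [habitat: ocean, class: reptile, legs: 8, mass: 34] → habitat is ocean, legs = 8 → No. [habitat: forest, class: reptile, legs: 8, mass: 23] → habitat is forest, legs = 8 → No.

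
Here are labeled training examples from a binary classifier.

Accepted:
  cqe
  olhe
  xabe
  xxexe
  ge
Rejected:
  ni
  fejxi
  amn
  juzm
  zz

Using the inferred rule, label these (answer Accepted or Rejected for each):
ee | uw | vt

Accepted, Rejected, Rejected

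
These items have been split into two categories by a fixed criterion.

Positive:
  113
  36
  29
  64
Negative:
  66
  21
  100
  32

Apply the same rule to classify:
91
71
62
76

Negative, Positive, Negative, Negative

Comparing the two groups points to one rule — ≡ 1 (mod 7).
91 — 91 mod 7 = 0, hence Negative. 71 — 71 mod 7 = 1, hence Positive. 62 — 62 mod 7 = 6, hence Negative. 76 — 76 mod 7 = 6, hence Negative.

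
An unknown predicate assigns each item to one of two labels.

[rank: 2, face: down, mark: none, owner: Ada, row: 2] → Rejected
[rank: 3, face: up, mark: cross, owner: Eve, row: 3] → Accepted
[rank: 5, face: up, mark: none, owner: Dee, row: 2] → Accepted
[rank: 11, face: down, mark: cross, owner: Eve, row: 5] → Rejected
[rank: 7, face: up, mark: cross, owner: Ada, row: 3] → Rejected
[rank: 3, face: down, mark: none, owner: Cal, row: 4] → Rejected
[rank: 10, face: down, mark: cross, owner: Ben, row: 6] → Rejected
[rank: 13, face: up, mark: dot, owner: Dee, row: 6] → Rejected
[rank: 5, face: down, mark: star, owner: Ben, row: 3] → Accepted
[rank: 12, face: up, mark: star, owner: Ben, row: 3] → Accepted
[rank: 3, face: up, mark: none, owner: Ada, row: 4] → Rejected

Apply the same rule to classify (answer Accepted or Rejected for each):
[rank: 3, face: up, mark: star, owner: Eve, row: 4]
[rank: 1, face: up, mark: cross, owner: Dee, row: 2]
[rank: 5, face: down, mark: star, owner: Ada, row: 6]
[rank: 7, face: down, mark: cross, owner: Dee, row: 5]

The pattern is that an item is 'Accepted' exactly when: owner is not Ada AND row ≤ 3.
[rank: 3, face: up, mark: star, owner: Eve, row: 4]: owner is Eve, row = 4 — does not pass, so Rejected.
[rank: 1, face: up, mark: cross, owner: Dee, row: 2]: owner is Dee, row = 2 — qualifies, so Accepted.
[rank: 5, face: down, mark: star, owner: Ada, row: 6]: owner is Ada, row = 6 — does not pass, so Rejected.
[rank: 7, face: down, mark: cross, owner: Dee, row: 5]: owner is Dee, row = 5 — does not pass, so Rejected.

Rejected, Accepted, Rejected, Rejected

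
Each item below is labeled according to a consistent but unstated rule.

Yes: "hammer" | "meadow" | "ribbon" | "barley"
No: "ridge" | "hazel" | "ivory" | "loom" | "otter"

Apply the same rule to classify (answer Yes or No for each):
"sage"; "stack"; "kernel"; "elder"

No, No, Yes, No

'Yes' ⟺ length 6.
"sage": length 4 — does not fit, so No.
"stack": length 5 — does not fit, so No.
"kernel": length 6 — meets the rule, so Yes.
"elder": length 5 — does not fit, so No.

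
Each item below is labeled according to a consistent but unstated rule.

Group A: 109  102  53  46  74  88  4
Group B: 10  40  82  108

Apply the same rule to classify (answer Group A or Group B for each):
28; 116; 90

Group B, Group A, Group B

Looking at the examples, the only property every 'Group A' case has and every 'Group B' case lacks is: ≡ 4 (mod 7).
Group B: 28, since 28 mod 7 = 0. Group A: 116, since 116 mod 7 = 4. Group B: 90, since 90 mod 7 = 6.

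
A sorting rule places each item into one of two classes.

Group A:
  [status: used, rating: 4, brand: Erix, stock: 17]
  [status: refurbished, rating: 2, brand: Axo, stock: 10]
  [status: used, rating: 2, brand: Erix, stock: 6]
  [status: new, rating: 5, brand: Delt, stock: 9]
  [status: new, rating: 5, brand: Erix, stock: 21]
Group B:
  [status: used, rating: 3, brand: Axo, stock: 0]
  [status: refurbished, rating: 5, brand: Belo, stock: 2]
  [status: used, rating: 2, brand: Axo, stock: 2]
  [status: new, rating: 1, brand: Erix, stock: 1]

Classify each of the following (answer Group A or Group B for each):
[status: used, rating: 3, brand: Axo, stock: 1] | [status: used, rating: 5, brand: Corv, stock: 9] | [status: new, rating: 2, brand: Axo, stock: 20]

One predicate separates the groups cleanly: stock ≥ 6.
[status: used, rating: 3, brand: Axo, stock: 1]: Group B (stock = 1).
[status: used, rating: 5, brand: Corv, stock: 9]: Group A (stock = 9).
[status: new, rating: 2, brand: Axo, stock: 20]: Group A (stock = 20).

Group B, Group A, Group A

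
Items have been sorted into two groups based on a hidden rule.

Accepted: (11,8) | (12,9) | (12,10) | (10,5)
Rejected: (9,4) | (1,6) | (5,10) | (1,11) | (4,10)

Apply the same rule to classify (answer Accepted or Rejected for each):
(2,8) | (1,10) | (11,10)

Rejected, Rejected, Accepted

Rule: first ≥ 10. This holds for each 'Accepted' example and fails for each 'Rejected' one.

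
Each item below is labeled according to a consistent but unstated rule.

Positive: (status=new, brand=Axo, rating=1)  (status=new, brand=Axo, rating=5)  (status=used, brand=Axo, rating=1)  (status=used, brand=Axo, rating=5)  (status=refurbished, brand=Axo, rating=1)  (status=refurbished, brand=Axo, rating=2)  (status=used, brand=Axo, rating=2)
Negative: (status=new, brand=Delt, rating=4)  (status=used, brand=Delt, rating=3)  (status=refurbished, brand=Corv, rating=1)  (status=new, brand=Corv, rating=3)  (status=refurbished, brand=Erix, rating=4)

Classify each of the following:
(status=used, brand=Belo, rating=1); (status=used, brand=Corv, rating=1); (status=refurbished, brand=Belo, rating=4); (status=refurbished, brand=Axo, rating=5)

Every 'Positive' example satisfies: brand is Axo. None of the 'Negative' examples do.
(status=used, brand=Belo, rating=1): brand is Belo — lacks this property, so Negative.
(status=used, brand=Corv, rating=1): brand is Corv — lacks this property, so Negative.
(status=refurbished, brand=Belo, rating=4): brand is Belo — lacks this property, so Negative.
(status=refurbished, brand=Axo, rating=5): brand is Axo — satisfies this, so Positive.

Negative, Negative, Negative, Positive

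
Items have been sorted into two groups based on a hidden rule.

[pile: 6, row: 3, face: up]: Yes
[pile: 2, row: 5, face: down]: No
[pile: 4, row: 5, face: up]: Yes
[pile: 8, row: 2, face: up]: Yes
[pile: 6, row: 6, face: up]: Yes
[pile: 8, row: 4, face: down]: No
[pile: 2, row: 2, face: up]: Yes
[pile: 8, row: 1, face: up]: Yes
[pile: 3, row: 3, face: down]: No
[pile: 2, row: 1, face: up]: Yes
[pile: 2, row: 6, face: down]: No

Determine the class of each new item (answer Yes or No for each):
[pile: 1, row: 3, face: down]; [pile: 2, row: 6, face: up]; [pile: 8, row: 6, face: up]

No, Yes, Yes

The distinguishing property — face is up — holds for all the 'Yes' cases and none of the 'No' cases.
[pile: 1, row: 3, face: down] — face is down, hence No.
[pile: 2, row: 6, face: up] — face is up, hence Yes.
[pile: 8, row: 6, face: up] — face is up, hence Yes.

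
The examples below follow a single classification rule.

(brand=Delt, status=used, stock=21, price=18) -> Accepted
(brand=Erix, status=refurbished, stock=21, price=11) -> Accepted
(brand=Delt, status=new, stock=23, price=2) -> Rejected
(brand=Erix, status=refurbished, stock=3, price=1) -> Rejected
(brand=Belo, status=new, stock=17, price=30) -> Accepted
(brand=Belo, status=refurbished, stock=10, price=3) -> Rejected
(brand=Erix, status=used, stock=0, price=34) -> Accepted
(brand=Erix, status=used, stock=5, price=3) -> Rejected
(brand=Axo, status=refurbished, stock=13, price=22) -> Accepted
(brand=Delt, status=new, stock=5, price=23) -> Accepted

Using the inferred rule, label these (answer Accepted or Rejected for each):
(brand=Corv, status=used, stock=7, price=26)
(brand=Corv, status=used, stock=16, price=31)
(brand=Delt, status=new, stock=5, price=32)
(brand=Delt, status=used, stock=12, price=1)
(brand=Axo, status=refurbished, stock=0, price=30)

Accepted, Accepted, Accepted, Rejected, Accepted

Rule: price ≥ 11. This holds for each 'Accepted' example and fails for each 'Rejected' one.
(brand=Corv, status=used, stock=7, price=26) → price = 26 → Accepted.
(brand=Corv, status=used, stock=16, price=31) → price = 31 → Accepted.
(brand=Delt, status=new, stock=5, price=32) → price = 32 → Accepted.
(brand=Delt, status=used, stock=12, price=1) → price = 1 → Rejected.
(brand=Axo, status=refurbished, stock=0, price=30) → price = 30 → Accepted.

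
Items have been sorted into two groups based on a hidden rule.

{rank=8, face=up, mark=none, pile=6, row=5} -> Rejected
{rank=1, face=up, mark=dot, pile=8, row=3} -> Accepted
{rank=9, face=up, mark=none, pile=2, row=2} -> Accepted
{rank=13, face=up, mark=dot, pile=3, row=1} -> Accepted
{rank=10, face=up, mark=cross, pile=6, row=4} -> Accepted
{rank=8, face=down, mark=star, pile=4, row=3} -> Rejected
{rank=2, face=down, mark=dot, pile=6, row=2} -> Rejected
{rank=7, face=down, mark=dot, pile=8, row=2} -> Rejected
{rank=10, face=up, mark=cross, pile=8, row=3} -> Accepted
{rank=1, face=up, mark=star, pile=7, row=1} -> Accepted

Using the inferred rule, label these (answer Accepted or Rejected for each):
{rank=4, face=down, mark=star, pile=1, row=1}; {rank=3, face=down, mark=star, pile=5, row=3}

All 'Accepted' examples share one property — face is up AND row ≤ 4 — and every 'Rejected' example lacks it.

Rejected, Rejected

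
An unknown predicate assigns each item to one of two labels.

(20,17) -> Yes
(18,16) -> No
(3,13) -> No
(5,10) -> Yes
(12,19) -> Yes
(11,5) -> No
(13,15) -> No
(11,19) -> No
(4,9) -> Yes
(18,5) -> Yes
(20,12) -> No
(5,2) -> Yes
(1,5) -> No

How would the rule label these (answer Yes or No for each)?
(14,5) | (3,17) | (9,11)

Yes, No, No

The pattern is that an item is 'Yes' exactly when: sum is odd.
(14,5) → 14+5 = 19 → Yes.
(3,17) → 3+17 = 20 → No.
(9,11) → 9+11 = 20 → No.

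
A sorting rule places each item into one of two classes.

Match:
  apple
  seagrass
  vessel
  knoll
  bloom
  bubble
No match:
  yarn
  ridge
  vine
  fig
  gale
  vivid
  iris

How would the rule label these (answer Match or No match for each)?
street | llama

Match, Match

One predicate separates the groups cleanly: has a double letter.
Match: street, since 'ee' doubled.
Match: llama, since 'll' doubled.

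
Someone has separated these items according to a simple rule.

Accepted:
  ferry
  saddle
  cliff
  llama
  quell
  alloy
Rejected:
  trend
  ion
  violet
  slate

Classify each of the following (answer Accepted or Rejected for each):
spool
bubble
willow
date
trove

All 'Accepted' examples share one property — has a double letter — and every 'Rejected' example lacks it.

Accepted, Accepted, Accepted, Rejected, Rejected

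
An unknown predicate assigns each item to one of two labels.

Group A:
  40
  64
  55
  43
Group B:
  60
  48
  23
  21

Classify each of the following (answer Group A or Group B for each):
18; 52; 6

Group B, Group A, Group B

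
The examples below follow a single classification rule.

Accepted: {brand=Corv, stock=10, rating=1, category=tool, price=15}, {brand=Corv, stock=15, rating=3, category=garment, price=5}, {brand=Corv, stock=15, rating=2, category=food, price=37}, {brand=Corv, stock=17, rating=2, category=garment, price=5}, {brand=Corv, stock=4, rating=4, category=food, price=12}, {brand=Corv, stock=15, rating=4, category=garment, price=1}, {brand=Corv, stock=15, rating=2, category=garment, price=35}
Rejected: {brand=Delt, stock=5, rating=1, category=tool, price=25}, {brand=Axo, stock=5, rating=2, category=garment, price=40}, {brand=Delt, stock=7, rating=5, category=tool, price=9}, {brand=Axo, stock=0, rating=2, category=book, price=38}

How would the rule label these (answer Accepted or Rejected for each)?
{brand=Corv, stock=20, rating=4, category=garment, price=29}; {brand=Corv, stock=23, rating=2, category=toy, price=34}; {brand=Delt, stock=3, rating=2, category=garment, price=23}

Accepted, Accepted, Rejected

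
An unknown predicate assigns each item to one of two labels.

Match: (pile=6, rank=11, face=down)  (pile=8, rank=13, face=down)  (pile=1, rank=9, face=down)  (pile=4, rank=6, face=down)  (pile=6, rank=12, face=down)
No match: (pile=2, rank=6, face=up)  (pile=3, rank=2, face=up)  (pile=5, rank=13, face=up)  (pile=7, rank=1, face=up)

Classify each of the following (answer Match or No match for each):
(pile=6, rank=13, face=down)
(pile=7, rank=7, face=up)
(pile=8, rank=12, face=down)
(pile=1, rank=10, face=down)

Match, No match, Match, Match

Rule: face is down. This holds for each 'Match' example and fails for each 'No match' one.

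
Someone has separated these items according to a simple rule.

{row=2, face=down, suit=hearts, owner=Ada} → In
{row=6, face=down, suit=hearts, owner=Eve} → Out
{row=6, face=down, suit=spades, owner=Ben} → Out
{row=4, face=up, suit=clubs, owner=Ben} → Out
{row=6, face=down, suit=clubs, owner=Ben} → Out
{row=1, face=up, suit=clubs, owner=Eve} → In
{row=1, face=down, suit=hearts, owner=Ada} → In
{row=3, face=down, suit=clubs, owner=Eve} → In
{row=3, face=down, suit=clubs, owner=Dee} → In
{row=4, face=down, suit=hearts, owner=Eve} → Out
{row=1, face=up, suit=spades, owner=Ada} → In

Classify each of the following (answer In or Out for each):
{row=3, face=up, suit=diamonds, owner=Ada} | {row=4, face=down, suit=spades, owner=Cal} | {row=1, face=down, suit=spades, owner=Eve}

A rule that fits every label: row ≤ 3 — true of each 'In' example, false of each 'Out' one.
{row=3, face=up, suit=diamonds, owner=Ada} → row = 3 → In.
{row=4, face=down, suit=spades, owner=Cal} → row = 4 → Out.
{row=1, face=down, suit=spades, owner=Eve} → row = 1 → In.

In, Out, In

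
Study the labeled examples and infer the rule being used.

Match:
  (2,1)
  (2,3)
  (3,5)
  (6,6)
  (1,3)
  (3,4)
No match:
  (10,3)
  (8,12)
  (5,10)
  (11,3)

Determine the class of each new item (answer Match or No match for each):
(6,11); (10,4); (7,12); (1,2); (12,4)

No match, No match, No match, Match, No match

The rule appears to be: sum ≤ 12.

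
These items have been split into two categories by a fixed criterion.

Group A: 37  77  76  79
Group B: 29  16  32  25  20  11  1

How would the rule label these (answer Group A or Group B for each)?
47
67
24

The pattern is that an item is 'Group A' exactly when: at least 37.
47: 47 ≥ 37, qualifies → Group A. 67: 67 ≥ 37, qualifies → Group A. 24: 24 < 37, fails this test → Group B.

Group A, Group A, Group B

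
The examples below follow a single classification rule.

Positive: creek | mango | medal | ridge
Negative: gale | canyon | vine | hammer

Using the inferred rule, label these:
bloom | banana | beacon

Positive, Negative, Negative

The distinguishing property — odd length — holds for all the 'Positive' cases and none of the 'Negative' cases.
Positive: bloom, since length 5. Negative: banana, since length 6. Negative: beacon, since length 6.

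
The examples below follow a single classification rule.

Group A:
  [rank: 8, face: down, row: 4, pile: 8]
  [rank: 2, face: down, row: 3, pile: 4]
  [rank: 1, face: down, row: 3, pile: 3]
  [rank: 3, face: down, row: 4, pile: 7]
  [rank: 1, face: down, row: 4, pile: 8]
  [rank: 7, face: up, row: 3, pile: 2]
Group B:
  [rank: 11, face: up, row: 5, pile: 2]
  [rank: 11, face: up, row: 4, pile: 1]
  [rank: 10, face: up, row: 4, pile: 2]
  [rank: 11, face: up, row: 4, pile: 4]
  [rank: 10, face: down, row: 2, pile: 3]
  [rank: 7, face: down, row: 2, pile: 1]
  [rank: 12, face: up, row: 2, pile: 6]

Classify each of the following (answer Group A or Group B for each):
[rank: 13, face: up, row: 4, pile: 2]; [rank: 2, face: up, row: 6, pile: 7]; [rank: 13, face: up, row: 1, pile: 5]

Group B, Group A, Group B

Every 'Group A' example satisfies: row ≥ 3 AND rank ≤ 8. None of the 'Group B' examples do.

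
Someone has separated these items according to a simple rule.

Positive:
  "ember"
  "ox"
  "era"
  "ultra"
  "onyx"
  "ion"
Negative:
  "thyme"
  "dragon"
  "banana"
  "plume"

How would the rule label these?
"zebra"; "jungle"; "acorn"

All 'Positive' examples share one property — starts with a vowel — and every 'Negative' example lacks it.
"zebra" → starts with 'z' → Negative.
"jungle" → starts with 'j' → Negative.
"acorn" → starts with 'a' → Positive.

Negative, Negative, Positive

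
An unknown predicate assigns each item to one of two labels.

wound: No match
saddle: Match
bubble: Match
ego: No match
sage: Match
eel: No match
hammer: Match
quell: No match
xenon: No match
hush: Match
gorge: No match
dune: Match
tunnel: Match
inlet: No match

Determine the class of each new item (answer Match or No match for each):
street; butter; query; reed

Match, Match, No match, Match

'Match' ⟺ even length.
Match: street, since length 6.
Match: butter, since length 6.
No match: query, since length 5.
Match: reed, since length 4.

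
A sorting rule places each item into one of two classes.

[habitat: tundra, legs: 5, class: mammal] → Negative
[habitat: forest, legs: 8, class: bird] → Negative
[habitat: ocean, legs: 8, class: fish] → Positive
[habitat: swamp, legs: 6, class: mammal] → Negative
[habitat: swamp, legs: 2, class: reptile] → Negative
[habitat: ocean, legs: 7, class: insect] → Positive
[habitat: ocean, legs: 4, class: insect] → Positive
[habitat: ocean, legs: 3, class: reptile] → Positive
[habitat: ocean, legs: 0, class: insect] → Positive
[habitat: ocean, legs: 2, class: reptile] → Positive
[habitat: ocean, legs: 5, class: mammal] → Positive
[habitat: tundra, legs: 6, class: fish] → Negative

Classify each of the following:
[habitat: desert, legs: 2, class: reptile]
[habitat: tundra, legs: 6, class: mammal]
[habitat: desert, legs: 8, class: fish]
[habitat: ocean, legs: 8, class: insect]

A rule that fits every label: habitat is ocean — true of each 'Positive' example, false of each 'Negative' one.
[habitat: desert, legs: 2, class: reptile] — habitat is desert, hence Negative.
[habitat: tundra, legs: 6, class: mammal] — habitat is tundra, hence Negative.
[habitat: desert, legs: 8, class: fish] — habitat is desert, hence Negative.
[habitat: ocean, legs: 8, class: insect] — habitat is ocean, hence Positive.

Negative, Negative, Negative, Positive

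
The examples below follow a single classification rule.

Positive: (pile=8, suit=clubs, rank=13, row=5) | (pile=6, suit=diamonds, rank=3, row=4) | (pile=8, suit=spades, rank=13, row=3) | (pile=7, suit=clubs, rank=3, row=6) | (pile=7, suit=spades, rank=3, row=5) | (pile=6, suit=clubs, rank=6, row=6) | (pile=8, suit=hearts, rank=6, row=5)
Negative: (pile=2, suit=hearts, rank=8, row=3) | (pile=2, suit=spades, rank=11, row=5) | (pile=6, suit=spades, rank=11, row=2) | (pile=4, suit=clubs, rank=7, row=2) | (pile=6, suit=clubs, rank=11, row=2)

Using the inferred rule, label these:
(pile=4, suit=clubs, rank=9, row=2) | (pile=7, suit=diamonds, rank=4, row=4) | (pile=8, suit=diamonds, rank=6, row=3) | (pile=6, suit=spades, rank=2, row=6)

Negative, Positive, Positive, Positive

'Positive' ⟺ row ≥ 3 AND pile ≥ 4.
(pile=4, suit=clubs, rank=9, row=2) — row = 2, pile = 4, hence Negative. (pile=7, suit=diamonds, rank=4, row=4) — row = 4, pile = 7, hence Positive. (pile=8, suit=diamonds, rank=6, row=3) — row = 3, pile = 8, hence Positive. (pile=6, suit=spades, rank=2, row=6) — row = 6, pile = 6, hence Positive.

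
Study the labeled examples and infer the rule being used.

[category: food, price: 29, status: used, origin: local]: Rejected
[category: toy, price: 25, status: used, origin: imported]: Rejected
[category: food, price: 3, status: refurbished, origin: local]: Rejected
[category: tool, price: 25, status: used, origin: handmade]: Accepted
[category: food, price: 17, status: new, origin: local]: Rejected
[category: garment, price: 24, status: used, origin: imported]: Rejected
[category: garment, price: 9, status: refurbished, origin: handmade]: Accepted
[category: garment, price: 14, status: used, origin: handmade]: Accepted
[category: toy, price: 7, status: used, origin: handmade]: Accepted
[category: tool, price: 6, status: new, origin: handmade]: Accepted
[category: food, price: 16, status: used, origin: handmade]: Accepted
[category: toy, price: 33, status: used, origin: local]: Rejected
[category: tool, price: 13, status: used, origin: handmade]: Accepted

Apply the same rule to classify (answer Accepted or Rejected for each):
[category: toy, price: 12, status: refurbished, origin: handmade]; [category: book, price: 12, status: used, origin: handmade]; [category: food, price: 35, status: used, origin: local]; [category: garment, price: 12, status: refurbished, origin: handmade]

The common property of the 'Accepted' items is: origin is handmade. No 'Rejected' item has it.
[category: toy, price: 12, status: refurbished, origin: handmade]: origin is handmade — meets the rule, so Accepted. [category: book, price: 12, status: used, origin: handmade]: origin is handmade — meets the rule, so Accepted. [category: food, price: 35, status: used, origin: local]: origin is local — does not satisfy this, so Rejected. [category: garment, price: 12, status: refurbished, origin: handmade]: origin is handmade — meets the rule, so Accepted.

Accepted, Accepted, Rejected, Accepted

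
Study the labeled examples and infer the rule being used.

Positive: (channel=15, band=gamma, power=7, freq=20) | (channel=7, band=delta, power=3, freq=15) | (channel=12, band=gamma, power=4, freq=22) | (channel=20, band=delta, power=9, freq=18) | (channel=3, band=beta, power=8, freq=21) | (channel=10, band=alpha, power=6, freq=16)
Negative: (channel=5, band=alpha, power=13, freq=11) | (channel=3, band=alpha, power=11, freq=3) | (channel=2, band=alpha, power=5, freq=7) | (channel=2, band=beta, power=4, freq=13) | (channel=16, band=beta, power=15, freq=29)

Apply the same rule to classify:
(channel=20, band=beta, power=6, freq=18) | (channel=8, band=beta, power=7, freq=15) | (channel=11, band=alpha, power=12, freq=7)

Positive, Positive, Negative

One predicate separates the groups cleanly: freq ≥ 15 AND freq ≤ 22.
Positive: (channel=20, band=beta, power=6, freq=18), since freq = 18.
Positive: (channel=8, band=beta, power=7, freq=15), since freq = 15.
Negative: (channel=11, band=alpha, power=12, freq=7), since freq = 7.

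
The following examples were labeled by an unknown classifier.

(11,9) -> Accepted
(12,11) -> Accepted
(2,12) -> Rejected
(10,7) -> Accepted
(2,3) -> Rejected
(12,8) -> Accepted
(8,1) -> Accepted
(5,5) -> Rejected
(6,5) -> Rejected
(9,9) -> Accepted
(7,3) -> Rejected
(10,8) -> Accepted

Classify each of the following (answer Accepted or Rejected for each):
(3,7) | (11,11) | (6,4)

The rule appears to be: first ≥ 8.
(3,7) → first 3 → Rejected. (11,11) → first 11 → Accepted. (6,4) → first 6 → Rejected.

Rejected, Accepted, Rejected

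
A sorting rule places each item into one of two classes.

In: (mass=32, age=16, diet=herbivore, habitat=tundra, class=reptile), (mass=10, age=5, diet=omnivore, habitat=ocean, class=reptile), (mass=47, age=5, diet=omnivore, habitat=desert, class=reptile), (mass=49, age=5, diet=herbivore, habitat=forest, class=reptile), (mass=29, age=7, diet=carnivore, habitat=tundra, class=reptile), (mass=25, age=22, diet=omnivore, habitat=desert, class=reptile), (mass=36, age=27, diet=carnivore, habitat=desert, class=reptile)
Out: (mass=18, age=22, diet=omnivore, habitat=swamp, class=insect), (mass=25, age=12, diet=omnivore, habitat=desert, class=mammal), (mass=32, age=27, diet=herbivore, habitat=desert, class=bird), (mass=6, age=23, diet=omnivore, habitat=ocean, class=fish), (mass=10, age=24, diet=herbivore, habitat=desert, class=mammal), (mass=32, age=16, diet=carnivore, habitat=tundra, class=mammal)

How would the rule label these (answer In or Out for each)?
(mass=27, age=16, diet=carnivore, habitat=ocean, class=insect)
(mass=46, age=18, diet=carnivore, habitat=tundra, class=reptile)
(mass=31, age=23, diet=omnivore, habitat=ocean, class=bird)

Out, In, Out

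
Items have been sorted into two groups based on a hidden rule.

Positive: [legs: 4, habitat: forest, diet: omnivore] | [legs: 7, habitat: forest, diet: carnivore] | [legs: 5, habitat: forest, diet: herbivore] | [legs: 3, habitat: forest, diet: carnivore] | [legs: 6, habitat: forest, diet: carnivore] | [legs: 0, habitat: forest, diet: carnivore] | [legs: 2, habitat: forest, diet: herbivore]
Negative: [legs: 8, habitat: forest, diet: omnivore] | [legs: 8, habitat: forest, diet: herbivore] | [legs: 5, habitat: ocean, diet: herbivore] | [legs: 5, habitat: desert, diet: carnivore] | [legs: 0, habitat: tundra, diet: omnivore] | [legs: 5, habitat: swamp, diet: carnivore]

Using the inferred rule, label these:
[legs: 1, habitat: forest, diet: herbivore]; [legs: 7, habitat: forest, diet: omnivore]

Positive, Positive

The rule appears to be: habitat is forest AND legs ≤ 7.
Positive: [legs: 1, habitat: forest, diet: herbivore], since habitat is forest, legs = 1. Positive: [legs: 7, habitat: forest, diet: omnivore], since habitat is forest, legs = 7.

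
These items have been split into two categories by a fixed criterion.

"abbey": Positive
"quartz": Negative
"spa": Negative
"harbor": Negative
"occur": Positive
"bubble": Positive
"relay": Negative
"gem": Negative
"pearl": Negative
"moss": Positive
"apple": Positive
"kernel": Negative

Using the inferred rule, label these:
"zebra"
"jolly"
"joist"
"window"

Negative, Positive, Negative, Negative

The distinguishing property — has a double letter — holds for all the 'Positive' cases and none of the 'Negative' cases.
"zebra": no doubled letter — does not fit, so Negative. "jolly": 'll' doubled — satisfies this, so Positive. "joist": no doubled letter — does not fit, so Negative. "window": no doubled letter — does not fit, so Negative.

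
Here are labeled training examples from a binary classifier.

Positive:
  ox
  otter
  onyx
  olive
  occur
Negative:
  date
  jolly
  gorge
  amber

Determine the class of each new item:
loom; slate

One predicate separates the groups cleanly: starts with 'o'.

Negative, Negative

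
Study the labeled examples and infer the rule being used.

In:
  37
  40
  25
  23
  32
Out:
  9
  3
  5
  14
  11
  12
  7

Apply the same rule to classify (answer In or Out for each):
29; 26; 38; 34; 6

In, In, In, In, Out

Every 'In' example satisfies: at least 23. None of the 'Out' examples do.
29 → 29 ≥ 23 → In. 26 → 26 ≥ 23 → In. 38 → 38 ≥ 23 → In. 34 → 34 ≥ 23 → In. 6 → 6 < 23 → Out.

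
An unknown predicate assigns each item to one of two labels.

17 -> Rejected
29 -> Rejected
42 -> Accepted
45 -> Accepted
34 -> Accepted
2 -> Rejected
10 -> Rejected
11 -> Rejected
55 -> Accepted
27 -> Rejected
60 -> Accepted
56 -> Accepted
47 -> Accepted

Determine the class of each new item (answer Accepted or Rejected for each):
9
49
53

A rule that fits every label: at least 34 — true of each 'Accepted' example, false of each 'Rejected' one.

Rejected, Accepted, Accepted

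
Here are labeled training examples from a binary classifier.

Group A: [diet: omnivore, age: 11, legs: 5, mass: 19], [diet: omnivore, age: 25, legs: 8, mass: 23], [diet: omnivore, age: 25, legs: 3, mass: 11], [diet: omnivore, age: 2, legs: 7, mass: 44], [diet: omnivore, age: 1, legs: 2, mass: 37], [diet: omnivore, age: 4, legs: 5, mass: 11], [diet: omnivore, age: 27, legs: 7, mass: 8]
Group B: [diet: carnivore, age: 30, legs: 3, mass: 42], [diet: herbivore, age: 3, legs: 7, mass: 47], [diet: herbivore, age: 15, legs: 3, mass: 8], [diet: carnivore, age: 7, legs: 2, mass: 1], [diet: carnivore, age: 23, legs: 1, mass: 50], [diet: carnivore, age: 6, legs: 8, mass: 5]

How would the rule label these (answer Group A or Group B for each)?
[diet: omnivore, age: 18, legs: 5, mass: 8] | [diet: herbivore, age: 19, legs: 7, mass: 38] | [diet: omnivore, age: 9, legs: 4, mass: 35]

Group A, Group B, Group A

Checking candidate rules against both groups, what survives is: diet is omnivore.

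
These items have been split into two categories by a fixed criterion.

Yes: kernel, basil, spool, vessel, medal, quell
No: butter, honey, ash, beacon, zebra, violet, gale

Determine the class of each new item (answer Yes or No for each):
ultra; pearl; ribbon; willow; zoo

All 'Yes' examples share one property — ends with 'l' — and every 'No' example lacks it.
ultra → ends with 'a' → No. pearl → ends with 'l' → Yes. ribbon → ends with 'n' → No. willow → ends with 'w' → No. zoo → ends with 'o' → No.

No, Yes, No, No, No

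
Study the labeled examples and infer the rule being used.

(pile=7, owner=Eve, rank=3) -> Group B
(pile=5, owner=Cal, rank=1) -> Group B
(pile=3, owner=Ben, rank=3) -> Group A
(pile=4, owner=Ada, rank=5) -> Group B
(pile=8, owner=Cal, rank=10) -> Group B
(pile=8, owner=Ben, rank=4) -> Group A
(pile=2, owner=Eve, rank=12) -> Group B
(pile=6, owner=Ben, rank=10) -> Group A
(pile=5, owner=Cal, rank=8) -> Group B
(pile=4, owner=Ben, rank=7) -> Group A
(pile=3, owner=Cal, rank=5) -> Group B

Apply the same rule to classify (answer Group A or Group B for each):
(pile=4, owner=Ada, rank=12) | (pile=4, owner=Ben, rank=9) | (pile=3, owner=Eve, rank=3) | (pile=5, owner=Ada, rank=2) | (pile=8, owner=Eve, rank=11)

Group B, Group A, Group B, Group B, Group B

The common property of the 'Group A' items is: owner is Ben. No 'Group B' item has it.
(pile=4, owner=Ada, rank=12): Group B (owner is Ada). (pile=4, owner=Ben, rank=9): Group A (owner is Ben). (pile=3, owner=Eve, rank=3): Group B (owner is Eve). (pile=5, owner=Ada, rank=2): Group B (owner is Ada). (pile=8, owner=Eve, rank=11): Group B (owner is Eve).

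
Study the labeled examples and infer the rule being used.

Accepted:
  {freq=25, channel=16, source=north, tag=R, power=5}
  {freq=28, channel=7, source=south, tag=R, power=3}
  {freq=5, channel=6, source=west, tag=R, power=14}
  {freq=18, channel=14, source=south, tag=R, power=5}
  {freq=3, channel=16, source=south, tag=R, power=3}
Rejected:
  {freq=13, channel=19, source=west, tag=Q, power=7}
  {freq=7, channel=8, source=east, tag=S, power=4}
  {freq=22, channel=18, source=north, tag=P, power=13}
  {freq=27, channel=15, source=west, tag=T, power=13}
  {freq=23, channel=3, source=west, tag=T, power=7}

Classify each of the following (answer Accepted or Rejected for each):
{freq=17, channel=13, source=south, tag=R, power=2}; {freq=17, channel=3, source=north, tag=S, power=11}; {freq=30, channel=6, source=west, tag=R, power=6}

One predicate separates the groups cleanly: tag is R.
{freq=17, channel=13, source=south, tag=R, power=2} → tag is R → Accepted.
{freq=17, channel=3, source=north, tag=S, power=11} → tag is S → Rejected.
{freq=30, channel=6, source=west, tag=R, power=6} → tag is R → Accepted.

Accepted, Rejected, Accepted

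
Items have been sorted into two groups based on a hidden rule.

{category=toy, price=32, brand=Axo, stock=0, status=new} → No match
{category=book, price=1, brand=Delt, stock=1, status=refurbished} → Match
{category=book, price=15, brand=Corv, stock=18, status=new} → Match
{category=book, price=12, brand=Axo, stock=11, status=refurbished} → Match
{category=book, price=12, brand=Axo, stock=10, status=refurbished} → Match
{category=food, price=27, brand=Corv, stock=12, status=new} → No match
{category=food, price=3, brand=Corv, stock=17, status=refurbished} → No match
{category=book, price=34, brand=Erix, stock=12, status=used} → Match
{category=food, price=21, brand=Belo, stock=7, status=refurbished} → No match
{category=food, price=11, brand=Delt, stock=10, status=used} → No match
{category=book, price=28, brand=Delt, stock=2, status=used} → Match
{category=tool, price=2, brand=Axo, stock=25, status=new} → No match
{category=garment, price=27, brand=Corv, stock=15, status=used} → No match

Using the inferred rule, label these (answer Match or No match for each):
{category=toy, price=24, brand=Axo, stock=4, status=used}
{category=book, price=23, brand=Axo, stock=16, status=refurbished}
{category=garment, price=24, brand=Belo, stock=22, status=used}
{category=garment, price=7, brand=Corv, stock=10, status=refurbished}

No match, Match, No match, No match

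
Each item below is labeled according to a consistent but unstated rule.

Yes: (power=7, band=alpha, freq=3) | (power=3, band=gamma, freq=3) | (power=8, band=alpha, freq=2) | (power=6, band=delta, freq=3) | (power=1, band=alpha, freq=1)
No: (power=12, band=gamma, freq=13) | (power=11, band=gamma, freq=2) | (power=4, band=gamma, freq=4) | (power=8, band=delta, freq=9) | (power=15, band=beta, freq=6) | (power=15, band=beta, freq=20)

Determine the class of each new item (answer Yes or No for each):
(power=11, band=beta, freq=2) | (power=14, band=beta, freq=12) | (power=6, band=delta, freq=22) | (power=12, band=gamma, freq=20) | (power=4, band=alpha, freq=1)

No, No, No, No, Yes

A rule that fits every label: freq ≤ 3 AND power ≤ 8 — true of each 'Yes' example, false of each 'No' one.
No: (power=11, band=beta, freq=2), since freq = 2, power = 11.
No: (power=14, band=beta, freq=12), since freq = 12, power = 14.
No: (power=6, band=delta, freq=22), since freq = 22, power = 6.
No: (power=12, band=gamma, freq=20), since freq = 20, power = 12.
Yes: (power=4, band=alpha, freq=1), since freq = 1, power = 4.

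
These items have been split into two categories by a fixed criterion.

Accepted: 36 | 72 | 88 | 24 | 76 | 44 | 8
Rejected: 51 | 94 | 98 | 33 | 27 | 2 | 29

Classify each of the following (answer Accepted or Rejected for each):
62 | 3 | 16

Rejected, Rejected, Accepted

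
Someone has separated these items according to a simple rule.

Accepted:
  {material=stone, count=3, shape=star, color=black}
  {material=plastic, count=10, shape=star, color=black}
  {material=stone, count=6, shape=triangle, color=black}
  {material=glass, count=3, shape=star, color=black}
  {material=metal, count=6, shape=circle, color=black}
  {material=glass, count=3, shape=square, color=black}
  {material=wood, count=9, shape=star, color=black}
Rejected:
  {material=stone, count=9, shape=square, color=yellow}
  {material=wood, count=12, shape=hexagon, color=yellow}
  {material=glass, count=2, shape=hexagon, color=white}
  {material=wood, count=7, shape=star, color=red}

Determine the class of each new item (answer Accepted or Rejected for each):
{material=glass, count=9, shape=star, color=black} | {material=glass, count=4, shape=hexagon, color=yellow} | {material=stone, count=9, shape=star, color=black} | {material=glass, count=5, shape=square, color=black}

Accepted, Rejected, Accepted, Accepted

Every 'Accepted' example satisfies: color is black. None of the 'Rejected' examples do.
{material=glass, count=9, shape=star, color=black}: Accepted (color is black). {material=glass, count=4, shape=hexagon, color=yellow}: Rejected (color is yellow). {material=stone, count=9, shape=star, color=black}: Accepted (color is black). {material=glass, count=5, shape=square, color=black}: Accepted (color is black).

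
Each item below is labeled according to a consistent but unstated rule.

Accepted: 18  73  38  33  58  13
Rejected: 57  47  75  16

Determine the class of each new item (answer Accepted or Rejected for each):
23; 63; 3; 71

Accepted, Accepted, Accepted, Rejected

Comparing the two groups points to one rule — ≡ 3 (mod 5).
23: 23 mod 5 = 3, matches → Accepted. 63: 63 mod 5 = 3, matches → Accepted. 3: 3 mod 5 = 3, matches → Accepted. 71: 71 mod 5 = 1, doesn't qualify → Rejected.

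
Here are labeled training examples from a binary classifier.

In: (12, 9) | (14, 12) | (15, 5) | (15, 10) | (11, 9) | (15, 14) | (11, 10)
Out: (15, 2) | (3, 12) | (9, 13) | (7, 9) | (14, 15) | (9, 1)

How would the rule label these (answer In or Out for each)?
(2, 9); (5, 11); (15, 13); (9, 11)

Out, Out, In, Out

All 'In' examples share one property — first > second AND sum ≥ 20 — and every 'Out' example lacks it.
(2, 9): 2 < 9, 2+9 = 11 — lacks this property, so Out.
(5, 11): 5 < 11, 5+11 = 16 — lacks this property, so Out.
(15, 13): 15 > 13, 15+13 = 28 — passes, so In.
(9, 11): 9 < 11, 9+11 = 20 — lacks this property, so Out.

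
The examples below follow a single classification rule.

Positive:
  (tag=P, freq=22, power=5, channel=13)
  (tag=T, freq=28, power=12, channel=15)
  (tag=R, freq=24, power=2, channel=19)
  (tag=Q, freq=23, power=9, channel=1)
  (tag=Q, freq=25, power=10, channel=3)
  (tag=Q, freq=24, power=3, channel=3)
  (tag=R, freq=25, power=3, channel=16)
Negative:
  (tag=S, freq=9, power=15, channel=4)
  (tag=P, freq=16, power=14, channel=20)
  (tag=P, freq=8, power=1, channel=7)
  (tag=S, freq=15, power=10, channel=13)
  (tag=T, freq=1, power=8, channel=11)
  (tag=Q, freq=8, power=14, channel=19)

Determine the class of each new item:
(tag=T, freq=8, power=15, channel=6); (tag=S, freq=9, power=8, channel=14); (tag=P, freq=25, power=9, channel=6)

Negative, Negative, Positive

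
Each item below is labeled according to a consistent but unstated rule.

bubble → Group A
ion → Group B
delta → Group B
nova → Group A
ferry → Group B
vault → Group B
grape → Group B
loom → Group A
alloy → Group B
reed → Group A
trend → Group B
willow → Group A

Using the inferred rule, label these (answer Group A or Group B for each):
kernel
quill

Group A, Group B

The distinguishing property — even length — holds for all the 'Group A' cases and none of the 'Group B' cases.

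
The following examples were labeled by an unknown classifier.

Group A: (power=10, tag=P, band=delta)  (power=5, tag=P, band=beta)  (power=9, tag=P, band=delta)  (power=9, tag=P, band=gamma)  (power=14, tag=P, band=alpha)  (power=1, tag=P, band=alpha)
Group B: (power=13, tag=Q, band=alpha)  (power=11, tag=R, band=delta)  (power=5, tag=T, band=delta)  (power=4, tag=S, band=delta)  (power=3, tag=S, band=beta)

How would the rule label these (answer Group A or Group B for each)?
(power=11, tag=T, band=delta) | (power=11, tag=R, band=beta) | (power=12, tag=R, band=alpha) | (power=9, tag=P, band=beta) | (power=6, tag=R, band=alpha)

Group B, Group B, Group B, Group A, Group B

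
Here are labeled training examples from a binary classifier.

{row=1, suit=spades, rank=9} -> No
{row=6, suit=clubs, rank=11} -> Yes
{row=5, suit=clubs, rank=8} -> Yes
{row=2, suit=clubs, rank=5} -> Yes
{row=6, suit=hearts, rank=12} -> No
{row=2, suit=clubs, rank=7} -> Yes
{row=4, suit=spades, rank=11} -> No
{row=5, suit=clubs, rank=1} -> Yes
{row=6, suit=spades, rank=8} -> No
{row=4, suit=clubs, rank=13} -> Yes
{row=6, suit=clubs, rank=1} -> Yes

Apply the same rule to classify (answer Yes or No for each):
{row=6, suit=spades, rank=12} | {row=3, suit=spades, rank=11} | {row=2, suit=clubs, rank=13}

No, No, Yes

'Yes' ⟺ suit is clubs.
{row=6, suit=spades, rank=12} — suit is spades, hence No. {row=3, suit=spades, rank=11} — suit is spades, hence No. {row=2, suit=clubs, rank=13} — suit is clubs, hence Yes.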